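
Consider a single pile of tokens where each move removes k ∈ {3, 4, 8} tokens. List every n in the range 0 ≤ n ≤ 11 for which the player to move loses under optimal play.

0, 1, 2, 7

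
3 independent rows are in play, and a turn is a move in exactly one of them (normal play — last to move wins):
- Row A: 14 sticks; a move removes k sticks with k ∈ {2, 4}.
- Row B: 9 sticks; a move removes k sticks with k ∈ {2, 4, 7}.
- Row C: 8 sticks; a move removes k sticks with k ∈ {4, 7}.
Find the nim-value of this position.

3

Grundy values for row A (subtraction set {2, 4}):
g(0) = mex{} = 0
g(1) = mex{} = 0
g(2) = mex{0} = 1
g(3) = mex{0} = 1
g(4) = mex{0,1} = 2
g(5) = mex{0,1} = 2
g(6) = mex{1,2} = 0
g(7) = mex{1,2} = 0
g(8) = mex{0,2} = 1
g(9) = mex{0,2} = 1
g(10) = mex{0,1} = 2
g(11) = mex{0,1} = 2
g(12) = mex{1,2} = 0
g(13) = mex{1,2} = 0
g(14) = mex{0,2} = 1
So g(14) = 1.
For row B, compute g(0), g(1), … with moves {2, 4, 7}:
g(0) = mex{} = 0
g(1) = mex{} = 0
g(2) = mex{0} = 1
g(3) = mex{0} = 1
g(4) = mex{0,1} = 2
g(5) = mex{0,1} = 2
g(6) = mex{1,2} = 0
g(7) = mex{0,1,2} = 3
g(8) = mex{0,2} = 1
g(9) = mex{1,2,3} = 0
So g(9) = 0.
Build the Grundy sequence for row C with g(k) = mex{g(k−s) : s ∈ {4, 7}, s ≤ k}:
g(0) = mex{} = 0
g(1) = mex{} = 0
g(2) = mex{} = 0
g(3) = mex{} = 0
g(4) = mex{0} = 1
g(5) = mex{0} = 1
g(6) = mex{0} = 1
g(7) = mex{0} = 1
g(8) = mex{0,1} = 2
So g(8) = 2.
The value of a disjunctive sum is the nim-sum of the parts.
Combined value = 1 ⊕ 0 ⊕ 2 = 3.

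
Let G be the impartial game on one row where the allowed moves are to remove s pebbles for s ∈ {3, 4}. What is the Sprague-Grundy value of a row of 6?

2

Grundy values for subtraction set {3, 4}:
g(0) = mex{} = 0
g(1) = mex{} = 0
g(2) = mex{} = 0
g(3) = mex{0} = 1
g(4) = mex{0} = 1
g(5) = mex{0} = 1
g(6) = mex{0,1} = 2
So g(6) = 2.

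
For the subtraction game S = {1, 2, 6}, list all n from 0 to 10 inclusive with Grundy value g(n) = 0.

0, 3, 7, 10

Compute g(0), g(1), … for moves {1, 2, 6}:
k:     0  1  2  3  4  5  6  7  8  9 10
g(k):  0  1  2  0  1  2  3  0  1  2  0
The P-positions (g = 0) in 0..10 are 0, 3, 7, 10.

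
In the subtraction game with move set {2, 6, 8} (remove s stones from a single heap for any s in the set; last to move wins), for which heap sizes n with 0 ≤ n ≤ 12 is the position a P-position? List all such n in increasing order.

Grundy values for subtraction set {2, 6, 8}:
k:     0  1  2  3  4  5  6  7  8  9 10 11 12
g(k):  0  0  1  1  0  0  1  1  2  2  3  3  2
The P-positions (g = 0) in 0..12 are 0, 1, 4, 5.

0, 1, 4, 5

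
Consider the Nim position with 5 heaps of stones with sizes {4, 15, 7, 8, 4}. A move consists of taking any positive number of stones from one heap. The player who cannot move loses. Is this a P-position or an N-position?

P-position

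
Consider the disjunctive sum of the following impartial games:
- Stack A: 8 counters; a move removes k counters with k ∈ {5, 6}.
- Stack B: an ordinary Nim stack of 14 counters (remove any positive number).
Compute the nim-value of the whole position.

15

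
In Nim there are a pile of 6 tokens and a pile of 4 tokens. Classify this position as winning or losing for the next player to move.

Nim-sum: 6 ^ 4 = 2.
The nim-sum is 2 ≠ 0, so this is an N-position: the player to move can win.

Winning position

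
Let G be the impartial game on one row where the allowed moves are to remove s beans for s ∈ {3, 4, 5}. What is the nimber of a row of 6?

2

Compute g(0), g(1), … for moves {3, 4, 5}:
g(0) = mex{} = 0
g(1) = mex{} = 0
g(2) = mex{} = 0
g(3) = mex{0} = 1
g(4) = mex{0} = 1
g(5) = mex{0} = 1
g(6) = mex{0,1} = 2
So g(6) = 2.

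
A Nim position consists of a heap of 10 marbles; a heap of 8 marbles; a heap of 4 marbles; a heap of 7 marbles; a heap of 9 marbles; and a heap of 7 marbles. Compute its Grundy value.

Compute the nim-sum pairwise:
10 ^ 8 = 2
2 ^ 4 = 6
6 ^ 7 = 1
1 ^ 9 = 8
8 ^ 7 = 15

15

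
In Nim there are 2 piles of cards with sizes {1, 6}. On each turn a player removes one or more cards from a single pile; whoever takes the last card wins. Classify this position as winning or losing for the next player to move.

Winning position

Compute the nim-sum pairwise:
1 XOR 6 = 7
The nim-sum is 7 ≠ 0, so this is an N-position: the player to move can win.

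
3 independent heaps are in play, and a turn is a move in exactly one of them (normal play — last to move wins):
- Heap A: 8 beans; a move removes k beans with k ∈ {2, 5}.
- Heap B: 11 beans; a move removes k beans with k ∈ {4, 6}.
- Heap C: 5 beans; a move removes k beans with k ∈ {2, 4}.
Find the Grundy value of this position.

2

Build the Grundy sequence for heap A with g(k) = mex{g(k−s) : s ∈ {2, 5}, s ≤ k}:
g(0) = mex{} = 0
g(1) = mex{} = 0
g(2) = mex{0} = 1
g(3) = mex{0} = 1
g(4) = mex{1} = 0
g(5) = mex{0,1} = 2
g(6) = mex{0} = 1
g(7) = mex{1,2} = 0
g(8) = mex{1} = 0
So g(8) = 0.
Build the Grundy sequence for heap B with g(k) = mex{g(k−s) : s ∈ {4, 6}, s ≤ k}:
k:     0  1  2  3  4  5  6  7  8  9 10 11
g(k):  0  0  0  0  1  1  1  1  2  2  0  0
So g(11) = 0.
Build the Grundy sequence for heap C with g(k) = mex{g(k−s) : s ∈ {2, 4}, s ≤ k}:
k:     0  1  2  3  4  5
g(k):  0  0  1  1  2  2
So g(5) = 2.
By the Sprague-Grundy theorem, the Grundy value of a sum of independent games is the XOR of the component values.
Combined value = 0 XOR 0 XOR 2 = 2.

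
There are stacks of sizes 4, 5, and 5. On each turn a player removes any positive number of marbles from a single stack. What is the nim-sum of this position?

4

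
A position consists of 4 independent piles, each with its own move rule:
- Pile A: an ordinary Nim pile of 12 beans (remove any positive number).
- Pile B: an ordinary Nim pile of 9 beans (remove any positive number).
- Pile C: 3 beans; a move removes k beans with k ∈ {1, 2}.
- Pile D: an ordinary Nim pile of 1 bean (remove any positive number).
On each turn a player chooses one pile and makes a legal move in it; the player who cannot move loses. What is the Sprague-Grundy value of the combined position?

4

Pile A is a plain Nim pile of size 12, so its Grundy value is 12.
Pile B is a plain Nim pile of size 9, so its Grundy value is 9.
For pile C, compute g(0), g(1), … with moves {1, 2}:
k:     0  1  2  3
g(k):  0  1  2  0
So g(3) = 0.
Pile D is a plain Nim pile of size 1, so its Grundy value is 1.
The value of a disjunctive sum is the nim-sum of the parts.
Combined value = 12 XOR 9 XOR 0 XOR 1 = 4.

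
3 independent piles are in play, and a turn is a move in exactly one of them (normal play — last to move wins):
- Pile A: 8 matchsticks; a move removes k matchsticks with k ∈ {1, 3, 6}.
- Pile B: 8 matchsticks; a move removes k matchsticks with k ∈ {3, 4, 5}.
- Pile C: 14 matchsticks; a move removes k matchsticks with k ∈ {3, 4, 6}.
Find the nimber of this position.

3

Build the Grundy sequence for pile A with g(k) = mex{g(k−s) : s ∈ {1, 3, 6}, s ≤ k}:
g(0) = mex{} = 0
g(1) = mex{0} = 1
g(2) = mex{1} = 0
g(3) = mex{0} = 1
g(4) = mex{1} = 0
g(5) = mex{0} = 1
g(6) = mex{0,1} = 2
g(7) = mex{0,1,2} = 3
g(8) = mex{0,1,3} = 2
So g(8) = 2.
Build the Grundy sequence for pile B with g(k) = mex{g(k−s) : s ∈ {3, 4, 5}, s ≤ k}:
g(0) = mex{} = 0
g(1) = mex{} = 0
g(2) = mex{} = 0
g(3) = mex{0} = 1
g(4) = mex{0} = 1
g(5) = mex{0} = 1
g(6) = mex{0,1} = 2
g(7) = mex{0,1} = 2
g(8) = mex{1} = 0
So g(8) = 0.
Build the Grundy sequence for pile C with g(k) = mex{g(k−s) : s ∈ {3, 4, 6}, s ≤ k}:
g(0) = mex{} = 0
g(1) = mex{} = 0
g(2) = mex{} = 0
g(3) = mex{0} = 1
g(4) = mex{0} = 1
g(5) = mex{0} = 1
g(6) = mex{0,1} = 2
g(7) = mex{0,1} = 2
g(8) = mex{0,1} = 2
g(9) = mex{1,2} = 0
g(10) = mex{1,2} = 0
g(11) = mex{1,2} = 0
g(12) = mex{0,2} = 1
g(13) = mex{0,2} = 1
g(14) = mex{0,2} = 1
So g(14) = 1.
The value of a disjunctive sum is the nim-sum of the parts.
Combined value = 2 XOR 0 XOR 1 = 3.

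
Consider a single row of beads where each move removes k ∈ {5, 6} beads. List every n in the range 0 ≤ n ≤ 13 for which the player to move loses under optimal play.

0, 1, 2, 3, 4, 11, 12, 13

Grundy values for subtraction set {5, 6}:
g(0) = mex{} = 0
g(1) = mex{} = 0
g(2) = mex{} = 0
g(3) = mex{} = 0
g(4) = mex{} = 0
g(5) = mex{0} = 1
g(6) = mex{0} = 1
g(7) = mex{0} = 1
g(8) = mex{0} = 1
g(9) = mex{0} = 1
g(10) = mex{0,1} = 2
g(11) = mex{1} = 0
g(12) = mex{1} = 0
g(13) = mex{1} = 0
The P-positions (g = 0) in 0..13 are 0, 1, 2, 3, 4, 11, 12, 13.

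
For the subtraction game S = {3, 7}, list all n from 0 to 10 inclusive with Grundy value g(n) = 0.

0, 1, 2, 6, 10

Grundy values for subtraction set {3, 7}:
g(0) = mex{} = 0
g(1) = mex{} = 0
g(2) = mex{} = 0
g(3) = mex{0} = 1
g(4) = mex{0} = 1
g(5) = mex{0} = 1
g(6) = mex{1} = 0
g(7) = mex{0,1} = 2
g(8) = mex{0,1} = 2
g(9) = mex{0} = 1
g(10) = mex{1,2} = 0
The P-positions (g = 0) in 0..10 are 0, 1, 2, 6, 10.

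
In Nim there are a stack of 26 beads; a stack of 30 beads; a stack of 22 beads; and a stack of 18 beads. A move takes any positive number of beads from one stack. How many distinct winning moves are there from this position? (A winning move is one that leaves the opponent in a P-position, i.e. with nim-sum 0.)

Compute the nim-sum pairwise:
26 ⊕ 30 = 4
4 ⊕ 22 = 18
18 ⊕ 18 = 0
The nim-sum is already 0, so every move leaves a nonzero nim-sum — there are no winning moves.

0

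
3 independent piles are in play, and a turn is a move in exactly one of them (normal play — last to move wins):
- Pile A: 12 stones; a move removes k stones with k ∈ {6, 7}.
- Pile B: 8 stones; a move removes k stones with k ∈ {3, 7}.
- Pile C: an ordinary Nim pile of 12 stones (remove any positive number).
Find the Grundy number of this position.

12

Grundy values for pile A (subtraction set {6, 7}):
g(0) = mex{} = 0
g(1) = mex{} = 0
g(2) = mex{} = 0
g(3) = mex{} = 0
g(4) = mex{} = 0
g(5) = mex{} = 0
g(6) = mex{0} = 1
g(7) = mex{0} = 1
g(8) = mex{0} = 1
g(9) = mex{0} = 1
g(10) = mex{0} = 1
g(11) = mex{0} = 1
g(12) = mex{0,1} = 2
So g(12) = 2.
Grundy values for pile B (subtraction set {3, 7}):
g(0) = mex{} = 0
g(1) = mex{} = 0
g(2) = mex{} = 0
g(3) = mex{0} = 1
g(4) = mex{0} = 1
g(5) = mex{0} = 1
g(6) = mex{1} = 0
g(7) = mex{0,1} = 2
g(8) = mex{0,1} = 2
So g(8) = 2.
Pile C is a plain Nim pile of size 12, so its Grundy value is 12.
The value of a disjunctive sum is the nim-sum of the parts.
Combined value = 2 XOR 2 XOR 12 = 12.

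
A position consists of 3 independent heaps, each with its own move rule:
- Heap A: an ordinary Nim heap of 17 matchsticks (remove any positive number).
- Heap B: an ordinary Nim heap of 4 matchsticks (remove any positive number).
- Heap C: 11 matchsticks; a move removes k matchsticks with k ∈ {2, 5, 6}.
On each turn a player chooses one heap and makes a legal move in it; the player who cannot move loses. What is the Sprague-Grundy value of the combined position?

21

Heap A is a plain Nim heap of size 17, so its Grundy value is 17.
Heap B is a plain Nim heap of size 4, so its Grundy value is 4.
For heap C, compute g(0), g(1), … with moves {2, 5, 6}:
g(0) = mex{} = 0
g(1) = mex{} = 0
g(2) = mex{0} = 1
g(3) = mex{0} = 1
g(4) = mex{1} = 0
g(5) = mex{0,1} = 2
g(6) = mex{0} = 1
g(7) = mex{0,1,2} = 3
g(8) = mex{1} = 0
g(9) = mex{0,1,3} = 2
g(10) = mex{0,2} = 1
g(11) = mex{1,2} = 0
So g(11) = 0.
The value of a disjunctive sum is the nim-sum of the parts.
Combined value = 17 XOR 4 XOR 0 = 21.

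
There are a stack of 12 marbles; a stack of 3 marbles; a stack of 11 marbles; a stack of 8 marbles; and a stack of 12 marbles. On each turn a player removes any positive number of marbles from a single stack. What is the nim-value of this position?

Compute the nim-sum pairwise:
12 ⊕ 3 = 15
15 ⊕ 11 = 4
4 ⊕ 8 = 12
12 ⊕ 12 = 0

0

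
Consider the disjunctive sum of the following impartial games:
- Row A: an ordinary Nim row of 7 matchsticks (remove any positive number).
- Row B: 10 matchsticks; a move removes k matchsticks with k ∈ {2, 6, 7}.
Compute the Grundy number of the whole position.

4

Row A is a plain Nim row of size 7, so its Grundy value is 7.
Grundy values for row B (subtraction set {2, 6, 7}):
k:     0  1  2  3  4  5  6  7  8  9 10
g(k):  0  0  1  1  0  0  1  1  2  0  3
So g(10) = 3.
By the Sprague-Grundy theorem, the Grundy value of a sum of independent games is the XOR of the component values.
Combined value = 7 XOR 3 = 4.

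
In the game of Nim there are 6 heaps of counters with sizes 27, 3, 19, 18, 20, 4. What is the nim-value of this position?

Nim-sum: 27 ⊕ 3 ⊕ 19 ⊕ 18 ⊕ 20 ⊕ 4 = 9.

9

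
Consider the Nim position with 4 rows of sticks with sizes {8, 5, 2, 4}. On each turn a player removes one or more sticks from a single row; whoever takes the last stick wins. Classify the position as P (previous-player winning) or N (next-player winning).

N-position

In binary:
  1000  (8)
  0101  (5)
  0010  (2)
  0100  (4)
  ----
  1011  (11)
The nim-sum is 11 ≠ 0, so this is an N-position: the player to move can win.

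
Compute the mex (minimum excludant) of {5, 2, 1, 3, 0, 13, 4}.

The values 0, 1, 2, 3, 4, 5 are all present; 6 is the first non-negative integer missing from the set.

6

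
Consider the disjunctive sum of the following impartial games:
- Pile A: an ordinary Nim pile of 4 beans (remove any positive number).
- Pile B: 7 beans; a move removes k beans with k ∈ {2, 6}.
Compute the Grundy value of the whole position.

5

Pile A is a plain Nim pile of size 4, so its Grundy value is 4.
Grundy values for pile B (subtraction set {2, 6}):
k:     0  1  2  3  4  5  6  7
g(k):  0  0  1  1  0  0  1  1
So g(7) = 1.
By the Sprague-Grundy theorem, the Grundy value of a sum of independent games is the XOR of the component values.
Combined value = 4 ⊕ 1 = 5.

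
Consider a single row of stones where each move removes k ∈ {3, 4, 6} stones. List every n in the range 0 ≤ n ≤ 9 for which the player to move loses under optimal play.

Build the Grundy sequence with g(k) = mex{g(k−s) : s ∈ {3, 4, 6}, s ≤ k}:
g(0) = mex{} = 0
g(1) = mex{} = 0
g(2) = mex{} = 0
g(3) = mex{0} = 1
g(4) = mex{0} = 1
g(5) = mex{0} = 1
g(6) = mex{0,1} = 2
g(7) = mex{0,1} = 2
g(8) = mex{0,1} = 2
g(9) = mex{1,2} = 0
The P-positions (g = 0) in 0..9 are 0, 1, 2, 9.

0, 1, 2, 9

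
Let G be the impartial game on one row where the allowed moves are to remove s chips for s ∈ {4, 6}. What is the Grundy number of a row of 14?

Build the Grundy sequence with g(k) = mex{g(k−s) : s ∈ {4, 6}, s ≤ k}:
g(0) = mex{} = 0
g(1) = mex{} = 0
g(2) = mex{} = 0
g(3) = mex{} = 0
g(4) = mex{0} = 1
g(5) = mex{0} = 1
g(6) = mex{0} = 1
g(7) = mex{0} = 1
g(8) = mex{0,1} = 2
g(9) = mex{0,1} = 2
g(10) = mex{1} = 0
g(11) = mex{1} = 0
g(12) = mex{1,2} = 0
g(13) = mex{1,2} = 0
g(14) = mex{0,2} = 1
So g(14) = 1.

1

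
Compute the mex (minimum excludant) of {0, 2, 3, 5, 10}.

0 is in the set but 1 is not, so the mex is 1.

1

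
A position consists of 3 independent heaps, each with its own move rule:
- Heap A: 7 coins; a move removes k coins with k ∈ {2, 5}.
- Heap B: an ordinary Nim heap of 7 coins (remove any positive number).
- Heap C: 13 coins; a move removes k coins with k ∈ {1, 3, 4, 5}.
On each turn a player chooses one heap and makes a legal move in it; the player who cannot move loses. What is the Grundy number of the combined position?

4

Grundy values for heap A (subtraction set {2, 5}):
g(0) = mex{} = 0
g(1) = mex{} = 0
g(2) = mex{0} = 1
g(3) = mex{0} = 1
g(4) = mex{1} = 0
g(5) = mex{0,1} = 2
g(6) = mex{0} = 1
g(7) = mex{1,2} = 0
So g(7) = 0.
Heap B is a plain Nim heap of size 7, so its Grundy value is 7.
Build the Grundy sequence for heap C with g(k) = mex{g(k−s) : s ∈ {1, 3, 4, 5}, s ≤ k}:
k:     0  1  2  3  4  5  6  7  8  9 10 11 12 13
g(k):  0  1  0  1  2  3  2  3  0  1  0  1  2  3
So g(13) = 3.
By the Sprague-Grundy theorem, the Grundy value of a sum of independent games is the XOR of the component values.
Combined value = 0 XOR 7 XOR 3 = 4.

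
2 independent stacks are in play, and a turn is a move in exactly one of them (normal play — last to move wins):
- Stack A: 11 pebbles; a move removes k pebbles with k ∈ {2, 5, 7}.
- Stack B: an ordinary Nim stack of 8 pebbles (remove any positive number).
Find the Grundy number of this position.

11

Build the Grundy sequence for stack A with g(k) = mex{g(k−s) : s ∈ {2, 5, 7}, s ≤ k}:
g(0) = mex{} = 0
g(1) = mex{} = 0
g(2) = mex{0} = 1
g(3) = mex{0} = 1
g(4) = mex{1} = 0
g(5) = mex{0,1} = 2
g(6) = mex{0} = 1
g(7) = mex{0,1,2} = 3
g(8) = mex{0,1} = 2
g(9) = mex{0,1,3} = 2
g(10) = mex{1,2} = 0
g(11) = mex{0,1,2} = 3
So g(11) = 3.
Stack B is a plain Nim stack of size 8, so its Grundy value is 8.
By the Sprague-Grundy theorem, the Grundy value of a sum of independent games is the XOR of the component values.
Combined value = 3 ⊕ 8 = 11.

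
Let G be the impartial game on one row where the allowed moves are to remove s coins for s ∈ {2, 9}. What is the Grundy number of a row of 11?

0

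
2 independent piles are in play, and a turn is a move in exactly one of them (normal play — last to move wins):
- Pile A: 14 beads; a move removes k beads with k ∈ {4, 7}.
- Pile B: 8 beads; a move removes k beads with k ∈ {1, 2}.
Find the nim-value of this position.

Grundy values for pile A (subtraction set {4, 7}):
g(0) = mex{} = 0
g(1) = mex{} = 0
g(2) = mex{} = 0
g(3) = mex{} = 0
g(4) = mex{0} = 1
g(5) = mex{0} = 1
g(6) = mex{0} = 1
g(7) = mex{0} = 1
g(8) = mex{0,1} = 2
g(9) = mex{0,1} = 2
g(10) = mex{0,1} = 2
g(11) = mex{1} = 0
g(12) = mex{1,2} = 0
g(13) = mex{1,2} = 0
g(14) = mex{1,2} = 0
So g(14) = 0.
Grundy values for pile B (subtraction set {1, 2}):
k:     0  1  2  3  4  5  6  7  8
g(k):  0  1  2  0  1  2  0  1  2
So g(8) = 2.
The value of a disjunctive sum is the nim-sum of the parts.
Combined value = 0 XOR 2 = 2.

2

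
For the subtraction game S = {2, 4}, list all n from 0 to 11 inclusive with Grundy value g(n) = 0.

0, 1, 6, 7

Compute g(0), g(1), … for moves {2, 4}:
g(0) = mex{} = 0
g(1) = mex{} = 0
g(2) = mex{0} = 1
g(3) = mex{0} = 1
g(4) = mex{0,1} = 2
g(5) = mex{0,1} = 2
g(6) = mex{1,2} = 0
g(7) = mex{1,2} = 0
g(8) = mex{0,2} = 1
g(9) = mex{0,2} = 1
g(10) = mex{0,1} = 2
g(11) = mex{0,1} = 2
The P-positions (g = 0) in 0..11 are 0, 1, 6, 7.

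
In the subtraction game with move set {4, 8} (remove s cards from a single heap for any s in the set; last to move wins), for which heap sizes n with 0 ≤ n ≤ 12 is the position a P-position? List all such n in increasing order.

Build the Grundy sequence with g(k) = mex{g(k−s) : s ∈ {4, 8}, s ≤ k}:
k:     0  1  2  3  4  5  6  7  8  9 10 11 12
g(k):  0  0  0  0  1  1  1  1  2  2  2  2  0
The P-positions (g = 0) in 0..12 are 0, 1, 2, 3, 12.

0, 1, 2, 3, 12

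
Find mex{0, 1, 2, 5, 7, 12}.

The values 0, 1, 2 are all present; 3 is the first non-negative integer missing from the set.

3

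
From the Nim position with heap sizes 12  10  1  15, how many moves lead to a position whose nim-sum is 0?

3

Write each in binary and XOR column by column:
  1100  (12)
  1010  (10)
  0001  (1)
  1111  (15)
  ----
  1000  (8)
The overall nim-sum is X = 8. A heap of size p has a winning move iff p XOR X < p (reduce it to p XOR X).
  12: 12 XOR 8 = 4 < 12 — winning move (to 4).
  10: 10 XOR 8 = 2 < 10 — winning move (to 2).
  1: 1 XOR 8 = 9 ≥ 1 — no move.
  15: 15 XOR 8 = 7 < 15 — winning move (to 7).
That gives 3 winning moves.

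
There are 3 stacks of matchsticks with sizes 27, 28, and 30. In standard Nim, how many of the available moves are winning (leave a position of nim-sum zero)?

Compute the nim-sum pairwise:
27 ⊕ 28 = 7
7 ⊕ 30 = 25
The overall nim-sum is X = 25. A stack of size p has a winning move iff p XOR X < p (reduce it to p XOR X).
  27: 27 XOR 25 = 2 < 27 — winning move (to 2).
  28: 28 XOR 25 = 5 < 28 — winning move (to 5).
  30: 30 XOR 25 = 7 < 30 — winning move (to 7).
That gives 3 winning moves.

3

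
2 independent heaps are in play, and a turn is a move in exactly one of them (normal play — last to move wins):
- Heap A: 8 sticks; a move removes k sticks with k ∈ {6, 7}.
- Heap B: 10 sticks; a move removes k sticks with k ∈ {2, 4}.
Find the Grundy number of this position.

Grundy values for heap A (subtraction set {6, 7}):
g(0) = mex{} = 0
g(1) = mex{} = 0
g(2) = mex{} = 0
g(3) = mex{} = 0
g(4) = mex{} = 0
g(5) = mex{} = 0
g(6) = mex{0} = 1
g(7) = mex{0} = 1
g(8) = mex{0} = 1
So g(8) = 1.
For heap B, compute g(0), g(1), … with moves {2, 4}:
k:     0  1  2  3  4  5  6  7  8  9 10
g(k):  0  0  1  1  2  2  0  0  1  1  2
So g(10) = 2.
The value of a disjunctive sum is the nim-sum of the parts.
Combined value = 1 ⊕ 2 = 3.

3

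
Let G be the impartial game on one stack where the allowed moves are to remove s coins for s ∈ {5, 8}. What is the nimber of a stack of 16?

0

Build the Grundy sequence with g(k) = mex{g(k−s) : s ∈ {5, 8}, s ≤ k}:
k:     0  1  2  3  4  5  6  7  8  9 10 11 12 13 14 15 16
g(k):  0  0  0  0  0  1  1  1  1  1  2  2  2  0  0  0  0
So g(16) = 0.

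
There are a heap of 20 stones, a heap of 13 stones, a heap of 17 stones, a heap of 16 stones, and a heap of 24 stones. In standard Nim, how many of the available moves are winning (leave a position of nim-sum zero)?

Compute the nim-sum pairwise:
20 XOR 13 = 25
25 XOR 17 = 8
8 XOR 16 = 24
24 XOR 24 = 0
The nim-sum is already 0, so every move leaves a nonzero nim-sum — there are no winning moves.

0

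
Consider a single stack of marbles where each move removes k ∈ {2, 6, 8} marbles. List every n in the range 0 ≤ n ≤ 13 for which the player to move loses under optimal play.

0, 1, 4, 5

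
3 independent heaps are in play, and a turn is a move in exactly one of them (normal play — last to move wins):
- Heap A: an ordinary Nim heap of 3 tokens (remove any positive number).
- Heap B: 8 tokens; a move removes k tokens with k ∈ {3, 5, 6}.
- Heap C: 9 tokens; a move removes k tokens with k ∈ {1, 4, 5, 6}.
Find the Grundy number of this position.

Heap A is a plain Nim heap of size 3, so its Grundy value is 3.
Build the Grundy sequence for heap B with g(k) = mex{g(k−s) : s ∈ {3, 5, 6}, s ≤ k}:
g(0) = mex{} = 0
g(1) = mex{} = 0
g(2) = mex{} = 0
g(3) = mex{0} = 1
g(4) = mex{0} = 1
g(5) = mex{0} = 1
g(6) = mex{0,1} = 2
g(7) = mex{0,1} = 2
g(8) = mex{0,1} = 2
So g(8) = 2.
Grundy values for heap C (subtraction set {1, 4, 5, 6}):
k:     0  1  2  3  4  5  6  7  8  9
g(k):  0  1  0  1  2  3  2  3  4  0
So g(9) = 0.
The value of a disjunctive sum is the nim-sum of the parts.
Combined value = 3 XOR 2 XOR 0 = 1.

1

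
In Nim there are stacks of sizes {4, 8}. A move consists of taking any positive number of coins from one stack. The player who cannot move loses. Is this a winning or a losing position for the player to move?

Winning position

Compute the nim-sum pairwise:
4 ⊕ 8 = 12
The nim-sum is 12 ≠ 0, so this is an N-position: the player to move can win.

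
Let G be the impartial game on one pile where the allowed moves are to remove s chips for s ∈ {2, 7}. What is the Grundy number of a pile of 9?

0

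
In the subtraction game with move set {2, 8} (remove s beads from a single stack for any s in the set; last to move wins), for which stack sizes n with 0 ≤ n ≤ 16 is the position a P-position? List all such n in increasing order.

0, 1, 4, 5, 10, 11, 14, 15

Build the Grundy sequence with g(k) = mex{g(k−s) : s ∈ {2, 8}, s ≤ k}:
k:     0  1  2  3  4  5  6  7  8  9 10 11 12 13 14 15 16
g(k):  0  0  1  1  0  0  1  1  2  2  0  0  1  1  0  0  1
The P-positions (g = 0) in 0..16 are 0, 1, 4, 5, 10, 11, 14, 15.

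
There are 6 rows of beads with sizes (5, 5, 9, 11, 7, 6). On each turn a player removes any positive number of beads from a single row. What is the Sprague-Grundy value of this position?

3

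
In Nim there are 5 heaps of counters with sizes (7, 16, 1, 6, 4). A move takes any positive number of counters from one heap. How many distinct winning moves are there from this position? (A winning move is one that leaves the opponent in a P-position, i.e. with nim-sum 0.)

1

Nim-sum: 7 ^ 16 ^ 1 ^ 6 ^ 4 = 20.
The overall nim-sum is X = 20. A heap of size p has a winning move iff p XOR X < p (reduce it to p XOR X).
  7: 7 XOR 20 = 19 ≥ 7 — no move.
  16: 16 XOR 20 = 4 < 16 — winning move (to 4).
  1: 1 XOR 20 = 21 ≥ 1 — no move.
  6: 6 XOR 20 = 18 ≥ 6 — no move.
  4: 4 XOR 20 = 16 ≥ 4 — no move.
That gives 1 winning move.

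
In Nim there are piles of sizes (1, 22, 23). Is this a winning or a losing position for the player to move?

Losing position

Nim-sum: 1 ⊕ 22 ⊕ 23 = 0.
The nim-sum is 0, so this is a P-position: the player to move is in a losing position under optimal play.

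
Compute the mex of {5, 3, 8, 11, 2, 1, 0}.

4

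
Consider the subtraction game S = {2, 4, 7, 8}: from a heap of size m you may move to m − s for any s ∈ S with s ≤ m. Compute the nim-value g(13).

1

Compute g(0), g(1), … for moves {2, 4, 7, 8}:
k:     0  1  2  3  4  5  6  7  8  9 10 11 12 13
g(k):  0  0  1  1  2  2  0  3  1  4  2  0  0  1
So g(13) = 1.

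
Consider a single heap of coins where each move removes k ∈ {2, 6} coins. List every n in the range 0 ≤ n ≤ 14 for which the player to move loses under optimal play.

0, 1, 4, 5, 8, 9, 12, 13

Grundy values for subtraction set {2, 6}:
g(0) = mex{} = 0
g(1) = mex{} = 0
g(2) = mex{0} = 1
g(3) = mex{0} = 1
g(4) = mex{1} = 0
g(5) = mex{1} = 0
g(6) = mex{0} = 1
g(7) = mex{0} = 1
g(8) = mex{1} = 0
g(9) = mex{1} = 0
g(10) = mex{0} = 1
g(11) = mex{0} = 1
g(12) = mex{1} = 0
g(13) = mex{1} = 0
g(14) = mex{0} = 1
The P-positions (g = 0) in 0..14 are 0, 1, 4, 5, 8, 9, 12, 13.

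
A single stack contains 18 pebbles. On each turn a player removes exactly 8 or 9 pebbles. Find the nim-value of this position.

Compute g(0), g(1), … for moves {8, 9}:
k:     0  1  2  3  4  5  6  7  8  9 10 11 12 13 14 15 16 17 18
g(k):  0  0  0  0  0  0  0  0  1  1  1  1  1  1  1  1  2  0  0
So g(18) = 0.

0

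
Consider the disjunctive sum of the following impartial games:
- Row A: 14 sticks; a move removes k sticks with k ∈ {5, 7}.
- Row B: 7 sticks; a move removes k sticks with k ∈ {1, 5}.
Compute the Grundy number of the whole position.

1

Grundy values for row A (subtraction set {5, 7}):
k:     0  1  2  3  4  5  6  7  8  9 10 11 12 13 14
g(k):  0  0  0  0  0  1  1  1  1  1  2  2  0  0  0
So g(14) = 0.
For row B, compute g(0), g(1), … with moves {1, 5}:
g(0) = mex{} = 0
g(1) = mex{0} = 1
g(2) = mex{1} = 0
g(3) = mex{0} = 1
g(4) = mex{1} = 0
g(5) = mex{0} = 1
g(6) = mex{1} = 0
g(7) = mex{0} = 1
So g(7) = 1.
By the Sprague-Grundy theorem, the Grundy value of a sum of independent games is the XOR of the component values.
Combined value = 0 ⊕ 1 = 1.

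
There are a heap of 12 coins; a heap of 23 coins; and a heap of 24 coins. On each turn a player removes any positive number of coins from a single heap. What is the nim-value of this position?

3

Bitwise XOR of the heap sizes:
  01100  (12)
  10111  (23)
  11000  (24)
  -----
  00011  (3)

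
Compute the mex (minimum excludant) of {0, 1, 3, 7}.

The values 0, 1 are all present; 2 is the first non-negative integer missing from the set.

2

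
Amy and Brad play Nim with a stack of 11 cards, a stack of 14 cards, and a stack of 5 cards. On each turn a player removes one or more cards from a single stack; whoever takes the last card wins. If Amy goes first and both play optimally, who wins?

Brad wins

Nim-sum: 11 ^ 14 ^ 5 = 0.
The nim-sum is 0, so this is a P-position: the player to move is in a losing position under optimal play; Amy is about to move from it and so loses — Brad wins.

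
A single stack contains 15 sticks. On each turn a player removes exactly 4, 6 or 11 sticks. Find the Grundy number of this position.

Grundy values for subtraction set {4, 6, 11}:
k:     0  1  2  3  4  5  6  7  8  9 10 11 12 13 14 15
g(k):  0  0  0  0  1  1  1  1  2  2  0  2  3  3  1  0
So g(15) = 0.

0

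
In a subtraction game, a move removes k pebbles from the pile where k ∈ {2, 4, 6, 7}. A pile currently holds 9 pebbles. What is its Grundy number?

Compute g(0), g(1), … for moves {2, 4, 6, 7}:
k:     0  1  2  3  4  5  6  7  8  9
g(k):  0  0  1  1  2  2  3  3  4  0
So g(9) = 0.

0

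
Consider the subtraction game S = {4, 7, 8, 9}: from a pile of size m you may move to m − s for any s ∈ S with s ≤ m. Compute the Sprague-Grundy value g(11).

Compute g(0), g(1), … for moves {4, 7, 8, 9}:
k:     0  1  2  3  4  5  6  7  8  9 10 11
g(k):  0  0  0  0  1  1  1  1  2  2  2  2
So g(11) = 2.

2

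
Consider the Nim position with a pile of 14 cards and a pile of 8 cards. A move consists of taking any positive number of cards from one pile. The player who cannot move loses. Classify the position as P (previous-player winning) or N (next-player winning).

Write each in binary and XOR column by column:
  1110  (14)
  1000  (8)
  ----
  0110  (6)
The nim-sum is 6 ≠ 0, so this is an N-position: the player to move can win.

N-position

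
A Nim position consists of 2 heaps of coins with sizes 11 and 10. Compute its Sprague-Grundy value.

1

In binary:
  1011  (11)
  1010  (10)
  ----
  0001  (1)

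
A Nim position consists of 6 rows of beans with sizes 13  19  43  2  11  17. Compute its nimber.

Write each in binary and XOR column by column:
  001101  (13)
  010011  (19)
  101011  (43)
  000010  (2)
  001011  (11)
  010001  (17)
  ------
  101101  (45)

45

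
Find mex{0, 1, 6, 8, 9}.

2

The values 0, 1 are all present; 2 is the first non-negative integer missing from the set.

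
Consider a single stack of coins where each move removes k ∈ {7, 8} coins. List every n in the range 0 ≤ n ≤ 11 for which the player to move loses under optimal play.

0, 1, 2, 3, 4, 5, 6

Compute g(0), g(1), … for moves {7, 8}:
k:     0  1  2  3  4  5  6  7  8  9 10 11
g(k):  0  0  0  0  0  0  0  1  1  1  1  1
The P-positions (g = 0) in 0..11 are 0, 1, 2, 3, 4, 5, 6.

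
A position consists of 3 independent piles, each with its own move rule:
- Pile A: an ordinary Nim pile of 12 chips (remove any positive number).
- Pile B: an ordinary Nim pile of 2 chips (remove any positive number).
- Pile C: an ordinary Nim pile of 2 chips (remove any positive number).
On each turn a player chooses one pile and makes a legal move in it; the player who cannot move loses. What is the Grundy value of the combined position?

Pile A is a plain Nim pile of size 12, so its Grundy value is 12.
Pile B is a plain Nim pile of size 2, so its Grundy value is 2.
Pile C is a plain Nim pile of size 2, so its Grundy value is 2.
By the Sprague-Grundy theorem, the Grundy value of a sum of independent games is the XOR of the component values.
Combined value = 12 XOR 2 XOR 2 = 12.

12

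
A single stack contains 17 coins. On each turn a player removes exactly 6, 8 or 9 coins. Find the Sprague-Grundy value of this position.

Build the Grundy sequence with g(k) = mex{g(k−s) : s ∈ {6, 8, 9}, s ≤ k}:
k:     0  1  2  3  4  5  6  7  8  9 10 11 12 13 14 15 16 17
g(k):  0  0  0  0  0  0  1  1  1  1  1  1  2  2  2  0  0  0
So g(17) = 0.

0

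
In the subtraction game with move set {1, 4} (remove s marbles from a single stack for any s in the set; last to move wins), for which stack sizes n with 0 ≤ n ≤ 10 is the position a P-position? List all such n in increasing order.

0, 2, 5, 7, 10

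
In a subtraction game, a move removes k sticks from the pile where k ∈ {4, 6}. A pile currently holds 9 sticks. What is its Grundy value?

2

Compute g(0), g(1), … for moves {4, 6}:
k:     0  1  2  3  4  5  6  7  8  9
g(k):  0  0  0  0  1  1  1  1  2  2
So g(9) = 2.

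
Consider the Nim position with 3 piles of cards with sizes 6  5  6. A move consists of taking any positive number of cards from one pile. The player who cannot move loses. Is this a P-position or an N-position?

N-position

Nim-sum: 6 XOR 5 XOR 6 = 5.
The nim-sum is 5 ≠ 0, so this is an N-position: the player to move can win.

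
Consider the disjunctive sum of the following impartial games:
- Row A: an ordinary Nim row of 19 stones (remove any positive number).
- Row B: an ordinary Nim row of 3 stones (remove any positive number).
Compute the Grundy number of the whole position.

Row A is a plain Nim row of size 19, so its Grundy value is 19.
Row B is a plain Nim row of size 3, so its Grundy value is 3.
The value of a disjunctive sum is the nim-sum of the parts.
Combined value = 19 ⊕ 3 = 16.

16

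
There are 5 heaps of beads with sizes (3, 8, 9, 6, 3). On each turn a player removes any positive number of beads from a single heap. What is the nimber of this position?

7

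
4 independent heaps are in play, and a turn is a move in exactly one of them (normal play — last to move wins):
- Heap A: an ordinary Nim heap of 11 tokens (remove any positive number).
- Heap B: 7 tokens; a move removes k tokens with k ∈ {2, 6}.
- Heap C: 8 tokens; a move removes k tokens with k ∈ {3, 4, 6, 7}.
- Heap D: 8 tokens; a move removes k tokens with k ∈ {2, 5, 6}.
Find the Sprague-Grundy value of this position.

Heap A is a plain Nim heap of size 11, so its Grundy value is 11.
For heap B, compute g(0), g(1), … with moves {2, 6}:
k:     0  1  2  3  4  5  6  7
g(k):  0  0  1  1  0  0  1  1
So g(7) = 1.
For heap C, compute g(0), g(1), … with moves {3, 4, 6, 7}:
g(0) = mex{} = 0
g(1) = mex{} = 0
g(2) = mex{} = 0
g(3) = mex{0} = 1
g(4) = mex{0} = 1
g(5) = mex{0} = 1
g(6) = mex{0,1} = 2
g(7) = mex{0,1} = 2
g(8) = mex{0,1} = 2
So g(8) = 2.
Grundy values for heap D (subtraction set {2, 5, 6}):
k:     0  1  2  3  4  5  6  7  8
g(k):  0  0  1  1  0  2  1  3  0
So g(8) = 0.
The value of a disjunctive sum is the nim-sum of the parts.
Combined value = 11 XOR 1 XOR 2 XOR 0 = 8.

8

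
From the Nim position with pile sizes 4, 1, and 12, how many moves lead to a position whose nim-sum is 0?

1

Bitwise XOR of the heap sizes:
  0100  (4)
  0001  (1)
  1100  (12)
  ----
  1001  (9)
The overall nim-sum is X = 9. A pile of size p has a winning move iff p XOR X < p (reduce it to p XOR X).
  4: 4 XOR 9 = 13 ≥ 4 — no move.
  1: 1 XOR 9 = 8 ≥ 1 — no move.
  12: 12 XOR 9 = 5 < 12 — winning move (to 5).
That gives 1 winning move.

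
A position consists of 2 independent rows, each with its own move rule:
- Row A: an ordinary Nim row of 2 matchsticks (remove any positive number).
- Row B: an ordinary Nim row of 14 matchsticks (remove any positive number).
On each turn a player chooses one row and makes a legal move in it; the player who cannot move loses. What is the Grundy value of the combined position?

Row A is a plain Nim row of size 2, so its Grundy value is 2.
Row B is a plain Nim row of size 14, so its Grundy value is 14.
The value of a disjunctive sum is the nim-sum of the parts.
Combined value = 2 XOR 14 = 12.

12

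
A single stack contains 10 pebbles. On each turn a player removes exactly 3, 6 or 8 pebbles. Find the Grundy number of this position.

3

Grundy values for subtraction set {3, 6, 8}:
k:     0  1  2  3  4  5  6  7  8  9 10
g(k):  0  0  0  1  1  1  2  2  2  3  3
So g(10) = 3.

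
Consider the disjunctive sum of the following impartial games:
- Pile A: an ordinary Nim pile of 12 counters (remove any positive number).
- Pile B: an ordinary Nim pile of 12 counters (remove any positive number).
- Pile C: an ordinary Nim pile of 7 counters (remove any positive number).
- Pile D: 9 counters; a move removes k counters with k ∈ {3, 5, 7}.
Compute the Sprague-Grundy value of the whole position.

4

Pile A is a plain Nim pile of size 12, so its Grundy value is 12.
Pile B is a plain Nim pile of size 12, so its Grundy value is 12.
Pile C is a plain Nim pile of size 7, so its Grundy value is 7.
Build the Grundy sequence for pile D with g(k) = mex{g(k−s) : s ∈ {3, 5, 7}, s ≤ k}:
g(0) = mex{} = 0
g(1) = mex{} = 0
g(2) = mex{} = 0
g(3) = mex{0} = 1
g(4) = mex{0} = 1
g(5) = mex{0} = 1
g(6) = mex{0,1} = 2
g(7) = mex{0,1} = 2
g(8) = mex{0,1} = 2
g(9) = mex{0,1,2} = 3
So g(9) = 3.
The value of a disjunctive sum is the nim-sum of the parts.
Combined value = 12 ⊕ 12 ⊕ 7 ⊕ 3 = 4.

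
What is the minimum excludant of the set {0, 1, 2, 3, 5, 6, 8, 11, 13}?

4

The values 0, 1, 2, 3 are all present; 4 is the first non-negative integer missing from the set.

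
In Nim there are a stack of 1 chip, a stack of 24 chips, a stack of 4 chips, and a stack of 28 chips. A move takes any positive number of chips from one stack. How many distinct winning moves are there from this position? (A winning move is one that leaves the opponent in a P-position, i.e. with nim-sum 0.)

Compute the nim-sum pairwise:
1 ^ 24 = 25
25 ^ 4 = 29
29 ^ 28 = 1
The overall nim-sum is X = 1. A stack of size p has a winning move iff p XOR X < p (reduce it to p XOR X).
  1: 1 XOR 1 = 0 < 1 — winning move (to 0).
  24: 24 XOR 1 = 25 ≥ 24 — no move.
  4: 4 XOR 1 = 5 ≥ 4 — no move.
  28: 28 XOR 1 = 29 ≥ 28 — no move.
That gives 1 winning move.

1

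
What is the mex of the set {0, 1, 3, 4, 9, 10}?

2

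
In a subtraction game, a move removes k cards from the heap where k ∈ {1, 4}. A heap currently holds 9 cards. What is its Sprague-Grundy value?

Compute g(0), g(1), … for moves {1, 4}:
k:     0  1  2  3  4  5  6  7  8  9
g(k):  0  1  0  1  2  0  1  0  1  2
So g(9) = 2.

2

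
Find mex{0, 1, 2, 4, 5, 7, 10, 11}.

3

The values 0, 1, 2 are all present; 3 is the first non-negative integer missing from the set.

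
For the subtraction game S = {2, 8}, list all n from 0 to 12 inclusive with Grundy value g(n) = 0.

0, 1, 4, 5, 10, 11

Compute g(0), g(1), … for moves {2, 8}:
k:     0  1  2  3  4  5  6  7  8  9 10 11 12
g(k):  0  0  1  1  0  0  1  1  2  2  0  0  1
The P-positions (g = 0) in 0..12 are 0, 1, 4, 5, 10, 11.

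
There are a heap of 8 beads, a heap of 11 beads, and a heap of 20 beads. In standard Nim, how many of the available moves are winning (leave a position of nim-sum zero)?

Bitwise XOR of the heap sizes:
  01000  (8)
  01011  (11)
  10100  (20)
  -----
  10111  (23)
The overall nim-sum is X = 23. A heap of size p has a winning move iff p XOR X < p (reduce it to p XOR X).
  8: 8 XOR 23 = 31 ≥ 8 — no move.
  11: 11 XOR 23 = 28 ≥ 11 — no move.
  20: 20 XOR 23 = 3 < 20 — winning move (to 3).
That gives 1 winning move.

1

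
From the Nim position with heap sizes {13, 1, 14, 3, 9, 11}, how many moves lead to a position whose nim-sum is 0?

3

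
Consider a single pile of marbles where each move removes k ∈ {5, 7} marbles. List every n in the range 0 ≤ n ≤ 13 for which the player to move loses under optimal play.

0, 1, 2, 3, 4, 12, 13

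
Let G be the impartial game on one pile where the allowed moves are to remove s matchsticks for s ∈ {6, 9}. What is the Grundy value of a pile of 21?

1

Grundy values for subtraction set {6, 9}:
k:     0  1  2  3  4  5  6  7  8  9 10 11 12 13 14 15 16 17 18 19 20 21
g(k):  0  0  0  0  0  0  1  1  1  1  1  1  2  2  2  0  0  0  0  0  0  1
So g(21) = 1.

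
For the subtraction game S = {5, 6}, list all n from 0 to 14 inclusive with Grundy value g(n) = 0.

0, 1, 2, 3, 4, 11, 12, 13, 14

Grundy values for subtraction set {5, 6}:
k:     0  1  2  3  4  5  6  7  8  9 10 11 12 13 14
g(k):  0  0  0  0  0  1  1  1  1  1  2  0  0  0  0
The P-positions (g = 0) in 0..14 are 0, 1, 2, 3, 4, 11, 12, 13, 14.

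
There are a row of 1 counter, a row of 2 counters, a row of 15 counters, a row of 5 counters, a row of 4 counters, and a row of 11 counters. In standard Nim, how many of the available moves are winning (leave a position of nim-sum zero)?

Compute the nim-sum pairwise:
1 ^ 2 = 3
3 ^ 15 = 12
12 ^ 5 = 9
9 ^ 4 = 13
13 ^ 11 = 6
The overall nim-sum is X = 6. A row of size p has a winning move iff p XOR X < p (reduce it to p XOR X).
  1: 1 XOR 6 = 7 ≥ 1 — no move.
  2: 2 XOR 6 = 4 ≥ 2 — no move.
  15: 15 XOR 6 = 9 < 15 — winning move (to 9).
  5: 5 XOR 6 = 3 < 5 — winning move (to 3).
  4: 4 XOR 6 = 2 < 4 — winning move (to 2).
  11: 11 XOR 6 = 13 ≥ 11 — no move.
That gives 3 winning moves.

3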